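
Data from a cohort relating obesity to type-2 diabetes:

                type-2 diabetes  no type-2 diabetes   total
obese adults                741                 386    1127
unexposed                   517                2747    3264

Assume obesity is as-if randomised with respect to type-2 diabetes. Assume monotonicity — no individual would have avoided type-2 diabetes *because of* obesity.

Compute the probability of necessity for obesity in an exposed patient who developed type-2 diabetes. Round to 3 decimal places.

p₁ = P(outcome | exposed) = 741/1127 = 0.6575
p₀ = P(outcome | unexposed) = 517/3264 = 0.15839
Under exogeneity and monotonicity, PN = (p₁ − p₀)/p₁.
PN = (0.6575 − 0.15839) / 0.6575 ≈ 0.7591

PN ≈ 0.759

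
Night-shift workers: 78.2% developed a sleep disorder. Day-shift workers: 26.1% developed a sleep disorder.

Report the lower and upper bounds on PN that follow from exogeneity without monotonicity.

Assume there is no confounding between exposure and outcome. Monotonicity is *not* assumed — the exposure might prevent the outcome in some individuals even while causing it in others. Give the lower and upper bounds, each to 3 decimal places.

0.666 ≤ PN ≤ 0.945

p₁ = 0.782, p₀ = 0.261.
Under exogeneity alone the bounds on PN are max{0,(p₁−p₀)/p₁} ≤ PN ≤ min{1,(1−p₀)/p₁}.
  lower = (p₁ − p₀)/p₁ = 0.521 / 0.782 ≈ 0.6662
  upper = min{1, (1 − p₀)/p₁} = 0.739 / 0.782 ≈ 0.9450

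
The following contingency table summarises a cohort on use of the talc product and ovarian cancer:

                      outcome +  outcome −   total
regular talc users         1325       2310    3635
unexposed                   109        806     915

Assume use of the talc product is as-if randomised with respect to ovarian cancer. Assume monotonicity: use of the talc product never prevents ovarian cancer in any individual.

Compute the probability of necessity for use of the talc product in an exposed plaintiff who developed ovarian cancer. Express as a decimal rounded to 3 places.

PN ≈ 0.673

p₁ = P(outcome | exposed) = 1325/3635 = 0.36451
p₀ = P(outcome | unexposed) = 109/915 = 0.11913
Under exogeneity and monotonicity, PN = (p₁ − p₀)/p₁.
PN = (0.36451 − 0.11913) / 0.36451 ≈ 0.6732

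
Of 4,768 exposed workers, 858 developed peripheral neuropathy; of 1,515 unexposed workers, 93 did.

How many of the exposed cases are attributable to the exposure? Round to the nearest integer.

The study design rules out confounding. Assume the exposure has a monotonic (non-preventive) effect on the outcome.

p₁ = P(outcome | exposed) = 858/4768 = 0.17995
p₀ = P(outcome | unexposed) = 93/1515 = 0.061386
PN = (p₁ − p₀)/p₁ = (0.17995 − 0.061386) / 0.17995 ≈ 0.65887.
Attributable cases ≈ PN × (exposed cases) = 0.65887 × 858 ≈ 565.31.

about 565 cases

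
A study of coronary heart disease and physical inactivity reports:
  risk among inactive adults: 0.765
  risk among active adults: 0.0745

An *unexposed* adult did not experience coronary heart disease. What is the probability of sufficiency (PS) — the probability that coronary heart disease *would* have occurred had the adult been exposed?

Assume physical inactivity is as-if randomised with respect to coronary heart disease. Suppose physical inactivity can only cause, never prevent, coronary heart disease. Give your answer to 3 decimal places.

PS ≈ 0.746

Let p₁ = 0.765, p₀ = 0.0745.
Under exogeneity and monotonicity, PS = (p₁ − p₀) / (1 − p₀).
PS = (0.765 − 0.0745) / (1 − 0.0745) = 0.6905 / 0.9255 ≈ 0.7461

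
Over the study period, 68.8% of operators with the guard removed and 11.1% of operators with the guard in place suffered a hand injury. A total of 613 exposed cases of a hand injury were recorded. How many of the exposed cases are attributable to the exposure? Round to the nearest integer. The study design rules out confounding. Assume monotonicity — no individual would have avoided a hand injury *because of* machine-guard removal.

p₁ = 0.688, p₀ = 0.111.
PN = (p₁ − p₀)/p₁ = (0.688 − 0.111) / 0.688 ≈ 0.83866.
Attributable cases ≈ PN × (exposed cases) = 0.83866 × 613 ≈ 514.10.

about 514 cases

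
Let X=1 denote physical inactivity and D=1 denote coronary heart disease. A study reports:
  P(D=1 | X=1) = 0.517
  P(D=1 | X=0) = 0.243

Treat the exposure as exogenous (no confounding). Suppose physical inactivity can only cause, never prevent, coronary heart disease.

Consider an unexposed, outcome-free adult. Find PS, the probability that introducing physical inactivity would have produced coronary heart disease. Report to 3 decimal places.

Let p₁ = 0.517, p₀ = 0.243.
Under exogeneity and monotonicity, PS = (p₁ − p₀) / (1 − p₀).
PS = (0.517 − 0.243) / (1 − 0.243) = 0.274 / 0.757 ≈ 0.3620

PS ≈ 0.362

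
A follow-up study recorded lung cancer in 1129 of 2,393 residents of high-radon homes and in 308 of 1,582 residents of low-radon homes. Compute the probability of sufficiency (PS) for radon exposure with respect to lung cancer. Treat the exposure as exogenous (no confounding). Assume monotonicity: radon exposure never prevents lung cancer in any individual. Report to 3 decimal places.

PS ≈ 0.344

p₁ = P(outcome | exposed) = 1129/2393 = 0.47179
p₀ = P(outcome | unexposed) = 308/1582 = 0.19469
Under exogeneity and monotonicity, PS = (p₁ − p₀) / (1 − p₀).
PS = (0.47179 − 0.19469) / (1 − 0.19469) = 0.2771 / 0.80531 ≈ 0.3441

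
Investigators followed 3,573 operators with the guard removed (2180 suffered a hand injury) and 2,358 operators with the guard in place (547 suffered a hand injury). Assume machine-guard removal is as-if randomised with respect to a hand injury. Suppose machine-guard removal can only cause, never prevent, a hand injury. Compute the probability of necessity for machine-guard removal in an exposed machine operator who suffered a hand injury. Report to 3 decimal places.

p₁ = P(outcome | exposed) = 2180/3573 = 0.61013
p₀ = P(outcome | unexposed) = 547/2358 = 0.23198
Under exogeneity and monotonicity, PN = (p₁ − p₀) / p₁.
PN = (0.61013 − 0.23198) / 0.61013 = 0.37816 / 0.61013 ≈ 0.6198

PN ≈ 0.620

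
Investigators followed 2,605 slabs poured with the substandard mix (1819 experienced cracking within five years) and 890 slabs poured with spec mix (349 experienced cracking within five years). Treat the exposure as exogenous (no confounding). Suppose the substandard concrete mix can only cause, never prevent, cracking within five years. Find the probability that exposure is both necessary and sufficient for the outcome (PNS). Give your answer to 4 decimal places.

p₁ = P(outcome | exposed) = 1819/2605 = 0.69827
p₀ = P(outcome | unexposed) = 349/890 = 0.39213
Under exogeneity and monotonicity, PNS = p₁ − p₀.
PNS = 0.69827 − 0.39213 = 0.30614

PNS ≈ 0.3061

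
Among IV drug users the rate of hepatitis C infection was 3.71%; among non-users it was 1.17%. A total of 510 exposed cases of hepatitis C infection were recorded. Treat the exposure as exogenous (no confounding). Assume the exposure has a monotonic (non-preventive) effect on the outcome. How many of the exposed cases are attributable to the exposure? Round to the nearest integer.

about 349 cases

p₁ = 0.0371, p₀ = 0.0117.
PN = (p₁ − p₀)/p₁ = (0.0371 − 0.0117) / 0.0371 ≈ 0.68464.
Attributable cases ≈ PN × (exposed cases) = 0.68464 × 510 ≈ 349.16.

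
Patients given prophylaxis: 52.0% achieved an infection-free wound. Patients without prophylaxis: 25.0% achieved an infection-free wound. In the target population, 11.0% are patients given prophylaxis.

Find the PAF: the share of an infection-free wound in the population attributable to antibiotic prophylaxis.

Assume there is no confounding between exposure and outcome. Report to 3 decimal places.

p₁ = 0.52, p₀ = 0.25.
Overall risk P(Y=1) = π·p₁ + (1−π)·p₀ = 0.11×0.52 + 0.89×0.25 = 0.2797.
Under exogeneity, PAF = [P(Y=1) − p₀] / P(Y=1).
PAF = (0.2797 − 0.25) / 0.2797 ≈ 0.1062

PAF ≈ 0.106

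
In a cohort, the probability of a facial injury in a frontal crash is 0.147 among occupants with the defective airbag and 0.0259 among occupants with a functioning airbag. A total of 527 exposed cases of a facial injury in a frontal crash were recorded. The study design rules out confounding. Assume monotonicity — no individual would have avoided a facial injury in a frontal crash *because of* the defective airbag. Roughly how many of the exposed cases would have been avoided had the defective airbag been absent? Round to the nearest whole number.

about 434 cases

Let p₁ = 0.147, p₀ = 0.0259.
PN = (p₁ − p₀)/p₁ = (0.147 − 0.0259) / 0.147 ≈ 0.82381.
Attributable cases ≈ PN × (exposed cases) = 0.82381 × 527 ≈ 434.15.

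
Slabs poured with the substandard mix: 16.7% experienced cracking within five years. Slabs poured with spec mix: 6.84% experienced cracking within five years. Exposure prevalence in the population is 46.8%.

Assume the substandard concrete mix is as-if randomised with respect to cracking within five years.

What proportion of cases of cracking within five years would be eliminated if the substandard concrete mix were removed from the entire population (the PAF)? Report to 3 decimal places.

p₁ = 0.167, p₀ = 0.0684.
Overall risk P(Y=1) = π·p₁ + (1−π)·p₀ = 0.468×0.167 + 0.532×0.0684 = 0.11454.
Under exogeneity, PAF = [P(Y=1) − p₀] / P(Y=1).
PAF = (0.11454 − 0.0684) / 0.11454 ≈ 0.4029

PAF ≈ 0.403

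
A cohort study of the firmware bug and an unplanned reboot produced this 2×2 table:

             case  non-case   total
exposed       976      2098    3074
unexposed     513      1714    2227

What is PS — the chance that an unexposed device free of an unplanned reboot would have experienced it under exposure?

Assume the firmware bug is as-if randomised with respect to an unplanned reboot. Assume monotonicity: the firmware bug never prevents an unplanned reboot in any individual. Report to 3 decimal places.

PS ≈ 0.113

p₁ = P(outcome | exposed) = 976/3074 = 0.3175
p₀ = P(outcome | unexposed) = 513/2227 = 0.23035
Under exogeneity and monotonicity, PS = (p₁ − p₀)/(1 − p₀).
PS = (0.3175 − 0.23035) / 0.76965 ≈ 0.1132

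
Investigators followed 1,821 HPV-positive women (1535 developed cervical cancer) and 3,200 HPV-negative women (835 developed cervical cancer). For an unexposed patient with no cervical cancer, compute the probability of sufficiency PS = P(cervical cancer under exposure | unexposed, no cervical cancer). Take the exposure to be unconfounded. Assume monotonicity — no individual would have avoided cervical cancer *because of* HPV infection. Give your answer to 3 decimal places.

PS ≈ 0.787

p₁ = P(outcome | exposed) = 1535/1821 = 0.84294
p₀ = P(outcome | unexposed) = 835/3200 = 0.26094
Under exogeneity and monotonicity, PS = (p₁ − p₀) / (1 − p₀).
PS = (0.84294 − 0.26094) / (1 − 0.26094) = 0.58201 / 0.73906 ≈ 0.7875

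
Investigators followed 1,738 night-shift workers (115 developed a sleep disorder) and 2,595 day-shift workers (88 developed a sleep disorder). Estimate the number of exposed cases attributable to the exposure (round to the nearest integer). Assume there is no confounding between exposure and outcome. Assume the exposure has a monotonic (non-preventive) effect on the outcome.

p₁ = P(outcome | exposed) = 115/1738 = 0.066168
p₀ = P(outcome | unexposed) = 88/2595 = 0.033911
PN = (p₁ − p₀)/p₁ = (0.066168 − 0.033911) / 0.066168 ≈ 0.48750.
Attributable cases ≈ PN × (exposed cases) = 0.48750 × 115 ≈ 56.06.

about 56 cases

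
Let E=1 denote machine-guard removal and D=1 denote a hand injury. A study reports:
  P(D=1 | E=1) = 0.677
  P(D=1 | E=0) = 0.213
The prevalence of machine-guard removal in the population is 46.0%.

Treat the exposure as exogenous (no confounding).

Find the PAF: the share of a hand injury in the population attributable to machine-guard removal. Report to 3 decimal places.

PAF ≈ 0.501

Let p₁ = 0.677, p₀ = 0.213.
Overall risk P(Y=1) = π·p₁ + (1−π)·p₀ = 0.46×0.677 + 0.54×0.213 = 0.42644.
Under exogeneity, PAF = [P(Y=1) − p₀] / P(Y=1).
PAF = (0.42644 − 0.213) / 0.42644 ≈ 0.5005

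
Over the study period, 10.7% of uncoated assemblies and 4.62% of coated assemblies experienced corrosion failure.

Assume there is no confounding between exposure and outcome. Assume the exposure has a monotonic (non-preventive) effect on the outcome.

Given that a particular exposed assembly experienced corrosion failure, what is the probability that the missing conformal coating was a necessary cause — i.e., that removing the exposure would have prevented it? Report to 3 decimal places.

p₁ = 0.107, p₀ = 0.0462.
Under exogeneity and monotonicity, PN = (p₁ − p₀) / p₁.
PN = (0.107 − 0.0462) / 0.107 = 0.0608 / 0.107 ≈ 0.5682

PN ≈ 0.568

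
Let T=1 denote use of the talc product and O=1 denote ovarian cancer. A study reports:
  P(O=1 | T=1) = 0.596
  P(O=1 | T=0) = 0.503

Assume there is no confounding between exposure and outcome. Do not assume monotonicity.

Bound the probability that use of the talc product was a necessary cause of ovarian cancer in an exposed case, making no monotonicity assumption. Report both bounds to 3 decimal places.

Let p₁ = 0.596, p₀ = 0.503.
Under exogeneity alone the bounds on PN are max{0,(p₁−p₀)/p₁} ≤ PN ≤ min{1,(1−p₀)/p₁}.
  lower = (p₁ − p₀)/p₁ = 0.093 / 0.596 ≈ 0.1560
  upper = min{1, (1 − p₀)/p₁} = 0.497 / 0.596 ≈ 0.8339

0.156 ≤ PN ≤ 0.834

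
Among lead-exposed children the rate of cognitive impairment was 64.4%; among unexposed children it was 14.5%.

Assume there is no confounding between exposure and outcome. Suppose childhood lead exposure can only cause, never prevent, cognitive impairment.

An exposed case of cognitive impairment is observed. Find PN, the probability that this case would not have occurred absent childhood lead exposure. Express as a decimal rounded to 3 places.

p₁ = 0.644, p₀ = 0.145.
Under exogeneity and monotonicity, PN = (p₁ − p₀) / p₁.
PN = (0.644 − 0.145) / 0.644 = 0.499 / 0.644 ≈ 0.7748

PN ≈ 0.775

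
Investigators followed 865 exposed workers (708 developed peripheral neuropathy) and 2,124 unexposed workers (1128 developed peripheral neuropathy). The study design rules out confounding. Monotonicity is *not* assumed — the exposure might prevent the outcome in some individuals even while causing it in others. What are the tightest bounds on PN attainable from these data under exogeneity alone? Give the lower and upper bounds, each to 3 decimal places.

p₁ = P(outcome | exposed) = 708/865 = 0.8185
p₀ = P(outcome | unexposed) = 1128/2124 = 0.53107
Under exogeneity alone the bounds on PN are max{0,(p₁−p₀)/p₁} ≤ PN ≤ min{1,(1−p₀)/p₁}.
  lower = (p₁ − p₀)/p₁ = 0.28742 / 0.8185 ≈ 0.3512
  upper = min{1, (1 − p₀)/p₁} = 0.46893 / 0.8185 ≈ 0.5729

0.351 ≤ PN ≤ 0.573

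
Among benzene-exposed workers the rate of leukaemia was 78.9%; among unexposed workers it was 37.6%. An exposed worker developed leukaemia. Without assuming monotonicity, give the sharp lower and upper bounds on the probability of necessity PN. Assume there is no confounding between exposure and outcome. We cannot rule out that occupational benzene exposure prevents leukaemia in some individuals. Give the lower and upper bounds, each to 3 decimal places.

p₁ = 0.789, p₀ = 0.376.
Under exogeneity alone the bounds on PN are max{0,(p₁−p₀)/p₁} ≤ PN ≤ min{1,(1−p₀)/p₁}.
  lower = (p₁ − p₀)/p₁ = 0.413 / 0.789 ≈ 0.5234
  upper = min{1, (1 − p₀)/p₁} = 0.624 / 0.789 ≈ 0.7909

0.523 ≤ PN ≤ 0.791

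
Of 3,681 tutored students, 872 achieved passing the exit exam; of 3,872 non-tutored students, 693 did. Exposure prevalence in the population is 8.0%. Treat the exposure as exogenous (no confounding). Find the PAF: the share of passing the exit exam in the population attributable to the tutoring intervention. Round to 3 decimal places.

PAF ≈ 0.025

p₁ = P(outcome | exposed) = 872/3681 = 0.23689
p₀ = P(outcome | unexposed) = 693/3872 = 0.17898
Overall risk P(Y=1) = π·p₁ + (1−π)·p₀ = 0.08×0.23689 + 0.92×0.17898 = 0.18361.
Under exogeneity, PAF = [P(Y=1) − p₀] / P(Y=1).
PAF = (0.18361 − 0.17898) / 0.18361 ≈ 0.0252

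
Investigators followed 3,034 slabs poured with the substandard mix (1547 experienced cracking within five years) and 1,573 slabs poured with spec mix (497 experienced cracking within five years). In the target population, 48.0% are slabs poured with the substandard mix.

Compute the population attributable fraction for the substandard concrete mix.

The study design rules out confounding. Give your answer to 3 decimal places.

PAF ≈ 0.228

p₁ = P(outcome | exposed) = 1547/3034 = 0.50989
p₀ = P(outcome | unexposed) = 497/1573 = 0.31596
Overall risk P(Y=1) = π·p₁ + (1−π)·p₀ = 0.48×0.50989 + 0.52×0.31596 = 0.40904.
Under exogeneity, PAF = [P(Y=1) − p₀] / P(Y=1).
PAF = (0.40904 − 0.31596) / 0.40904 ≈ 0.2276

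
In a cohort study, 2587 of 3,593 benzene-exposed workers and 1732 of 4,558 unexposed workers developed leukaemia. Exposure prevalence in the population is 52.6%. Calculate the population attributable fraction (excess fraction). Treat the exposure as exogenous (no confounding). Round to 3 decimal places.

PAF ≈ 0.320

p₁ = P(outcome | exposed) = 2587/3593 = 0.72001
p₀ = P(outcome | unexposed) = 1732/4558 = 0.37999
Overall risk P(Y=1) = π·p₁ + (1−π)·p₀ = 0.526×0.72001 + 0.474×0.37999 = 0.55884.
Under exogeneity, PAF = [P(Y=1) − p₀] / P(Y=1).
PAF = (0.55884 − 0.37999) / 0.55884 ≈ 0.3200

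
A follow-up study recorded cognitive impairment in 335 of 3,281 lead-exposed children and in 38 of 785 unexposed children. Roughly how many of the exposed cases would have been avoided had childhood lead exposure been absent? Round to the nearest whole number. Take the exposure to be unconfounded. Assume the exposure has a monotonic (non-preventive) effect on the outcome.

p₁ = P(outcome | exposed) = 335/3281 = 0.1021
p₀ = P(outcome | unexposed) = 38/785 = 0.048408
PN = (p₁ − p₀)/p₁ = (0.1021 − 0.048408) / 0.1021 ≈ 0.52589.
Attributable cases ≈ PN × (exposed cases) = 0.52589 × 335 ≈ 176.17.

about 176 cases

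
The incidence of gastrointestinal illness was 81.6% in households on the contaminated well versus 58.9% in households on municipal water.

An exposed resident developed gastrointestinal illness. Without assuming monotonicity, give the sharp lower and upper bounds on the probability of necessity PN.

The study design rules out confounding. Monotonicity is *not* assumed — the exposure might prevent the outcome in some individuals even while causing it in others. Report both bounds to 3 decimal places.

0.278 ≤ PN ≤ 0.504

p₁ = 0.816, p₀ = 0.589.
Under exogeneity alone the bounds on PN are max{0,(p₁−p₀)/p₁} ≤ PN ≤ min{1,(1−p₀)/p₁}.
  lower = (p₁ − p₀)/p₁ = 0.227 / 0.816 ≈ 0.2782
  upper = min{1, (1 − p₀)/p₁} = 0.411 / 0.816 ≈ 0.5037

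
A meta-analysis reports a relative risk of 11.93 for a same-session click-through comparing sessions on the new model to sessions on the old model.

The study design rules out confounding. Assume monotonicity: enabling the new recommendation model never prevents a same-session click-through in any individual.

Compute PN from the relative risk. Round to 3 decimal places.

Under exogeneity and monotonicity, PN = (RR − 1) / RR = 1 − 1/RR.
PN = (11.93 − 1) / 11.93 = 10.93 / 11.93 ≈ 0.9162

PN ≈ 0.916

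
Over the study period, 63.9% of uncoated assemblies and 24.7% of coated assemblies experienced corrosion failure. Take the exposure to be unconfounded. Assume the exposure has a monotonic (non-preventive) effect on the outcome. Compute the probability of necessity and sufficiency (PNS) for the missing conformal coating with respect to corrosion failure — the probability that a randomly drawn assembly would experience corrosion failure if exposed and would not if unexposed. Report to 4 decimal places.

p₁ = 0.639, p₀ = 0.247.
Under exogeneity and monotonicity, PNS = p₁ − p₀.
PNS = 0.639 − 0.247 = 0.392

PNS ≈ 0.3920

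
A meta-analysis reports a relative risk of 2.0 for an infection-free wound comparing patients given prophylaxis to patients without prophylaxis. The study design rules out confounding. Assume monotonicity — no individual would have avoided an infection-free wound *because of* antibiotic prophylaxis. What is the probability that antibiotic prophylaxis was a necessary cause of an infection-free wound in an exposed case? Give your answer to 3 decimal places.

Under exogeneity and monotonicity, PN = (RR − 1) / RR = 1 − 1/RR.
PN = (2.0 − 1) / 2.0 = 1 / 2.0 ≈ 0.5000

PN ≈ 0.500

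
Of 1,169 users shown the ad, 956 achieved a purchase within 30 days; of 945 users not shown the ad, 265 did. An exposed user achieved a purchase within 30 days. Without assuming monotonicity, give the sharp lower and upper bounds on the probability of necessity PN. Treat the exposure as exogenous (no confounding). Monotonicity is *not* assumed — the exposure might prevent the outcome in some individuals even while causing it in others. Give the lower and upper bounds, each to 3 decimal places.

p₁ = P(outcome | exposed) = 956/1169 = 0.81779
p₀ = P(outcome | unexposed) = 265/945 = 0.28042
Under exogeneity alone the bounds on PN are max{0,(p₁−p₀)/p₁} ≤ PN ≤ min{1,(1−p₀)/p₁}.
  lower = (p₁ − p₀)/p₁ = 0.53737 / 0.81779 ≈ 0.6571
  upper = min{1, (1 − p₀)/p₁} = 0.71958 / 0.81779 ≈ 0.8799

0.657 ≤ PN ≤ 0.880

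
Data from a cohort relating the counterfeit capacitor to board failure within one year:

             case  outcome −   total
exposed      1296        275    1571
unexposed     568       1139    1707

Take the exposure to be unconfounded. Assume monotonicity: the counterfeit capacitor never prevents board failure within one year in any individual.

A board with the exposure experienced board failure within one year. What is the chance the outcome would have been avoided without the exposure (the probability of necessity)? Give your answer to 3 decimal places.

PN ≈ 0.597

p₁ = P(outcome | exposed) = 1296/1571 = 0.82495
p₀ = P(outcome | unexposed) = 568/1707 = 0.33275
Under exogeneity and monotonicity, PN = (p₁ − p₀) / p₁.
PN = (0.82495 − 0.33275) / 0.82495 = 0.4922 / 0.82495 ≈ 0.5966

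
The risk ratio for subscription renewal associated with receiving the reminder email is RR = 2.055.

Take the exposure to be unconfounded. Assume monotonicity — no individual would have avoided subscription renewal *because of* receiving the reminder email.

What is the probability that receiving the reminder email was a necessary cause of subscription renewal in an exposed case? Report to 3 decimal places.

PN ≈ 0.513

Under exogeneity and monotonicity, PN = (RR − 1) / RR = 1 − 1/RR.
PN = (2.055 − 1) / 2.055 = 1.055 / 2.055 ≈ 0.5134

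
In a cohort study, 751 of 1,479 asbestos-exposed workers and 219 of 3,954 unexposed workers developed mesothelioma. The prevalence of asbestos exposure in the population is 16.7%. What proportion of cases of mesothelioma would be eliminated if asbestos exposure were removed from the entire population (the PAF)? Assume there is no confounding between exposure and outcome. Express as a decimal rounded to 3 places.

PAF ≈ 0.577

p₁ = P(outcome | exposed) = 751/1479 = 0.50778
p₀ = P(outcome | unexposed) = 219/3954 = 0.055387
Overall risk P(Y=1) = π·p₁ + (1−π)·p₀ = 0.167×0.50778 + 0.833×0.055387 = 0.13094.
Under exogeneity, PAF = [P(Y=1) − p₀] / P(Y=1).
PAF = (0.13094 − 0.055387) / 0.13094 ≈ 0.5770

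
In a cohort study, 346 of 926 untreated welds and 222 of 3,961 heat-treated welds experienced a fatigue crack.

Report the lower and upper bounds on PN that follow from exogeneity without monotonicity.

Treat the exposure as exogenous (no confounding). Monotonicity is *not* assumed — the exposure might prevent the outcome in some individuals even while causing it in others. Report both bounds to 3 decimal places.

p₁ = P(outcome | exposed) = 346/926 = 0.37365
p₀ = P(outcome | unexposed) = 222/3961 = 0.056046
Under exogeneity alone the bounds on PN are max{0,(p₁−p₀)/p₁} ≤ PN ≤ min{1,(1−p₀)/p₁}.
  lower = (p₁ − p₀)/p₁ = 0.3176 / 0.37365 ≈ 0.8500
  upper = min{1, (1 − p₀)/p₁} = 0.94395 / 0.37365 ≈ 2.5263 → capped at 1

0.850 ≤ PN ≤ 1.000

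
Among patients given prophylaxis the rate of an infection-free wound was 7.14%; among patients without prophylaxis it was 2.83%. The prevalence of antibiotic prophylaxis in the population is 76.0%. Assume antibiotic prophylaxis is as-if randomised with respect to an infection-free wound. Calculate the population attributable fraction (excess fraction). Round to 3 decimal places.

PAF ≈ 0.536

p₁ = 0.0714, p₀ = 0.0283.
Overall risk P(Y=1) = π·p₁ + (1−π)·p₀ = 0.76×0.0714 + 0.24×0.0283 = 0.061056.
Under exogeneity, PAF = [P(Y=1) − p₀] / P(Y=1).
PAF = (0.061056 − 0.0283) / 0.061056 ≈ 0.5365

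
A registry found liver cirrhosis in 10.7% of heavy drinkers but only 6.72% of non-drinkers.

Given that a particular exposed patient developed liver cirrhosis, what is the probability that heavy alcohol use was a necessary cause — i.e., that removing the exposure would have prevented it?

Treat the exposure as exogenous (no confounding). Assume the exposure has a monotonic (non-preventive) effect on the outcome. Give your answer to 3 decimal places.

p₁ = 0.107, p₀ = 0.0672.
Under exogeneity and monotonicity, PN = (p₁ − p₀) / p₁.
PN = (0.107 − 0.0672) / 0.107 = 0.0398 / 0.107 ≈ 0.3720

PN ≈ 0.372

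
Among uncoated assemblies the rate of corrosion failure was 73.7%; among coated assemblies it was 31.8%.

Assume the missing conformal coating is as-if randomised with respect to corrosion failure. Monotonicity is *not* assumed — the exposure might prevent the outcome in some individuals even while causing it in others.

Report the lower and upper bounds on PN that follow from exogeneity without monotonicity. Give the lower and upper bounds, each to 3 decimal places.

0.569 ≤ PN ≤ 0.925

p₁ = 0.737, p₀ = 0.318.
Under exogeneity alone the bounds on PN are max{0,(p₁−p₀)/p₁} ≤ PN ≤ min{1,(1−p₀)/p₁}.
  lower = (p₁ − p₀)/p₁ = 0.419 / 0.737 ≈ 0.5685
  upper = min{1, (1 − p₀)/p₁} = 0.682 / 0.737 ≈ 0.9254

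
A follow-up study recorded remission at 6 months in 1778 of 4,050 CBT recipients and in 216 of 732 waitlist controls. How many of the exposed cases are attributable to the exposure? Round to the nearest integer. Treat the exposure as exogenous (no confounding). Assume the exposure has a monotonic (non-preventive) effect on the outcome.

about 583 cases

p₁ = P(outcome | exposed) = 1778/4050 = 0.43901
p₀ = P(outcome | unexposed) = 216/732 = 0.29508
PN = (p₁ − p₀)/p₁ = (0.43901 − 0.29508) / 0.43901 ≈ 0.32785.
Attributable cases ≈ PN × (exposed cases) = 0.32785 × 1778 ≈ 582.92.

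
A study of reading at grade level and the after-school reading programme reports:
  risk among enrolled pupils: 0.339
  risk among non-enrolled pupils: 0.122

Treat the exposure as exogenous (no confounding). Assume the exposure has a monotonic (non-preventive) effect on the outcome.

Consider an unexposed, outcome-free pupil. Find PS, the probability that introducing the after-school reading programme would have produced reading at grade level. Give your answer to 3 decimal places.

Let p₁ = 0.339, p₀ = 0.122.
Under exogeneity and monotonicity, PS = (p₁ − p₀) / (1 − p₀).
PS = (0.339 − 0.122) / (1 − 0.122) = 0.217 / 0.878 ≈ 0.2472

PS ≈ 0.247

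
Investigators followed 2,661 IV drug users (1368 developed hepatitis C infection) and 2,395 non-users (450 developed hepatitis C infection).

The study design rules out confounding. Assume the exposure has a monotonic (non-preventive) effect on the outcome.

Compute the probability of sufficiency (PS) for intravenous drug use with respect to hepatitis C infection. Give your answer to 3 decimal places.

p₁ = P(outcome | exposed) = 1368/2661 = 0.51409
p₀ = P(outcome | unexposed) = 450/2395 = 0.18789
Under exogeneity and monotonicity, PS = (p₁ − p₀) / (1 − p₀).
PS = (0.51409 − 0.18789) / (1 − 0.18789) = 0.3262 / 0.81211 ≈ 0.4017

PS ≈ 0.402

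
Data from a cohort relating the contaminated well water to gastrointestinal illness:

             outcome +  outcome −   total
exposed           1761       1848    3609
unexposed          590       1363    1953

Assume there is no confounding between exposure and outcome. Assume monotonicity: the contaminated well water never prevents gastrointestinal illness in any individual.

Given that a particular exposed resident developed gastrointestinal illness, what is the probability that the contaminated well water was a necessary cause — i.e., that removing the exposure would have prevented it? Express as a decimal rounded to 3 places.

p₁ = P(outcome | exposed) = 1761/3609 = 0.48795
p₀ = P(outcome | unexposed) = 590/1953 = 0.3021
Under exogeneity and monotonicity, PN = (p₁ − p₀) / p₁.
PN = (0.48795 − 0.3021) / 0.48795 = 0.18585 / 0.48795 ≈ 0.3809

PN ≈ 0.381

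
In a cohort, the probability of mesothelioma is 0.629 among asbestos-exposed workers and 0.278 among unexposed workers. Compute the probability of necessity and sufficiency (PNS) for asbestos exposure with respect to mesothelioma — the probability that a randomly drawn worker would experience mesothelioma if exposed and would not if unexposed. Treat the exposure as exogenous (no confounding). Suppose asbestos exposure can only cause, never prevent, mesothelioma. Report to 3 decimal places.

PNS ≈ 0.351

Let p₁ = 0.629, p₀ = 0.278.
Under exogeneity and monotonicity, PNS = p₁ − p₀.
PNS = 0.629 − 0.278 = 0.351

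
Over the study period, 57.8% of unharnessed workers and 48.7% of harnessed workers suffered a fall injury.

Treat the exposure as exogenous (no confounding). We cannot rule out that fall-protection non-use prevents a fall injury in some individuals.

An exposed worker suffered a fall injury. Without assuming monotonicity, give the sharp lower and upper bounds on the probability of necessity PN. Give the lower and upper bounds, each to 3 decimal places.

p₁ = 0.578, p₀ = 0.487.
Under exogeneity alone the bounds on PN are max{0,(p₁−p₀)/p₁} ≤ PN ≤ min{1,(1−p₀)/p₁}.
  lower = (p₁ − p₀)/p₁ = 0.091 / 0.578 ≈ 0.1574
  upper = min{1, (1 − p₀)/p₁} = 0.513 / 0.578 ≈ 0.8875

0.157 ≤ PN ≤ 0.888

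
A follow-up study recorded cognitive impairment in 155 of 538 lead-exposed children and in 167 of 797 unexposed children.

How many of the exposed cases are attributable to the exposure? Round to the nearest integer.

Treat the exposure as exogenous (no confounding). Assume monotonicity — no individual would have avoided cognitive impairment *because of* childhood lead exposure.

about 42 cases

p₁ = P(outcome | exposed) = 155/538 = 0.2881
p₀ = P(outcome | unexposed) = 167/797 = 0.20954
PN = (p₁ − p₀)/p₁ = (0.2881 − 0.20954) / 0.2881 ≈ 0.27271.
Attributable cases ≈ PN × (exposed cases) = 0.27271 × 155 ≈ 42.27.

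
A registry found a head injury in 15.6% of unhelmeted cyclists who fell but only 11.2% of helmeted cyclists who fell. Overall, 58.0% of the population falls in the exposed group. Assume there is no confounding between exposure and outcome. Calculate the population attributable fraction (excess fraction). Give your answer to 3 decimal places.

PAF ≈ 0.186

p₁ = 0.156, p₀ = 0.112.
Overall risk P(Y=1) = π·p₁ + (1−π)·p₀ = 0.58×0.156 + 0.42×0.112 = 0.13752.
Under exogeneity, PAF = [P(Y=1) − p₀] / P(Y=1).
PAF = (0.13752 − 0.112) / 0.13752 ≈ 0.1856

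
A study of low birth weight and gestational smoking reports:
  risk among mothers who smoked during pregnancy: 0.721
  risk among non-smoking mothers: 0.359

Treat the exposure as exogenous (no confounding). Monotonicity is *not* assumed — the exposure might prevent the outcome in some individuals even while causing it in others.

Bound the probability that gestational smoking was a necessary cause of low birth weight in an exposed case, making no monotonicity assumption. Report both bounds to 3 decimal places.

0.502 ≤ PN ≤ 0.889

Let p₁ = 0.721, p₀ = 0.359.
Under exogeneity alone the bounds on PN are max{0,(p₁−p₀)/p₁} ≤ PN ≤ min{1,(1−p₀)/p₁}.
  lower = (p₁ − p₀)/p₁ = 0.362 / 0.721 ≈ 0.5021
  upper = min{1, (1 − p₀)/p₁} = 0.641 / 0.721 ≈ 0.8890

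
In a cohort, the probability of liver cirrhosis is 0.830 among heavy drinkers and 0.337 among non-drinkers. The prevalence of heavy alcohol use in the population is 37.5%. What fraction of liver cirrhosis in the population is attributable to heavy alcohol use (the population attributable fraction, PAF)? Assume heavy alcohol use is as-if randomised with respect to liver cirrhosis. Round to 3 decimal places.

Let p₁ = 0.83, p₀ = 0.337.
Overall risk P(Y=1) = π·p₁ + (1−π)·p₀ = 0.375×0.83 + 0.625×0.337 = 0.52187.
Under exogeneity, PAF = [P(Y=1) − p₀] / P(Y=1).
PAF = (0.52187 − 0.337) / 0.52187 ≈ 0.3543

PAF ≈ 0.354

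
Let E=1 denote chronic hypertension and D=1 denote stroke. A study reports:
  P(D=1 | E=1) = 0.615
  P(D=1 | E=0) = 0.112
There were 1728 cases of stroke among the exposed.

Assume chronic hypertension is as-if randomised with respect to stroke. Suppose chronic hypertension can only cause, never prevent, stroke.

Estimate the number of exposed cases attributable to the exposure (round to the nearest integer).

Let p₁ = 0.615, p₀ = 0.112.
PN = (p₁ − p₀)/p₁ = (0.615 − 0.112) / 0.615 ≈ 0.81789.
Attributable cases ≈ PN × (exposed cases) = 0.81789 × 1728 ≈ 1413.31.

about 1413 cases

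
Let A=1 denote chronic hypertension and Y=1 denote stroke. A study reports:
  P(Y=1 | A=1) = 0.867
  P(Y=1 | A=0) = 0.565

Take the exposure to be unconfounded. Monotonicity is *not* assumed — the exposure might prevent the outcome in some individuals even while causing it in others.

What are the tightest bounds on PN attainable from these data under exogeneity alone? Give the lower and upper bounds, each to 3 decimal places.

Let p₁ = 0.867, p₀ = 0.565.
Under exogeneity alone the bounds on PN are max{0,(p₁−p₀)/p₁} ≤ PN ≤ min{1,(1−p₀)/p₁}.
  lower = (p₁ − p₀)/p₁ = 0.302 / 0.867 ≈ 0.3483
  upper = min{1, (1 − p₀)/p₁} = 0.435 / 0.867 ≈ 0.5017

0.348 ≤ PN ≤ 0.502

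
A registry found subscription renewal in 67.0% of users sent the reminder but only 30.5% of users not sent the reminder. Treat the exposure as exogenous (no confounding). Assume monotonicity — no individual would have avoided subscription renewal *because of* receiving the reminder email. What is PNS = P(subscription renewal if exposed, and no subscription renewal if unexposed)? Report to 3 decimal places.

PNS ≈ 0.365

p₁ = 0.67, p₀ = 0.305.
Under exogeneity and monotonicity, PNS = p₁ − p₀.
PNS = 0.67 − 0.305 = 0.365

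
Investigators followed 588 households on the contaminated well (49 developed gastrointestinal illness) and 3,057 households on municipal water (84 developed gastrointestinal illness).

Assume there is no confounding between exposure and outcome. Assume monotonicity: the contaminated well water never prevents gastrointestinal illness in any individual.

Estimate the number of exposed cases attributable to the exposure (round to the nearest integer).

p₁ = P(outcome | exposed) = 49/588 = 0.083333
p₀ = P(outcome | unexposed) = 84/3057 = 0.027478
PN = (p₁ − p₀)/p₁ = (0.083333 − 0.027478) / 0.083333 ≈ 0.67026.
Attributable cases ≈ PN × (exposed cases) = 0.67026 × 49 ≈ 32.84.

about 33 cases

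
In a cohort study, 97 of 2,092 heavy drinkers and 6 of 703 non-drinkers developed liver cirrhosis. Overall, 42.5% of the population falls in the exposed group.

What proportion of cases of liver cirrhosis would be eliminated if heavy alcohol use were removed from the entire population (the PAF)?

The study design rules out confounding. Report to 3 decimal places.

PAF ≈ 0.653

p₁ = P(outcome | exposed) = 97/2092 = 0.046367
p₀ = P(outcome | unexposed) = 6/703 = 0.0085349
Overall risk P(Y=1) = π·p₁ + (1−π)·p₀ = 0.425×0.046367 + 0.575×0.0085349 = 0.024614.
Under exogeneity, PAF = [P(Y=1) − p₀] / P(Y=1).
PAF = (0.024614 − 0.0085349) / 0.024614 ≈ 0.6532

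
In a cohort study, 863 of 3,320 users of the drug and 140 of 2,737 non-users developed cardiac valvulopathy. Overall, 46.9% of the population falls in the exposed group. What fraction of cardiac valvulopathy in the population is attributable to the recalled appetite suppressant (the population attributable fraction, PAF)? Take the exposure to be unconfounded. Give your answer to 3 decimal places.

PAF ≈ 0.657

p₁ = P(outcome | exposed) = 863/3320 = 0.25994
p₀ = P(outcome | unexposed) = 140/2737 = 0.051151
Overall risk P(Y=1) = π·p₁ + (1−π)·p₀ = 0.469×0.25994 + 0.531×0.051151 = 0.14907.
Under exogeneity, PAF = [P(Y=1) − p₀] / P(Y=1).
PAF = (0.14907 − 0.051151) / 0.14907 ≈ 0.6569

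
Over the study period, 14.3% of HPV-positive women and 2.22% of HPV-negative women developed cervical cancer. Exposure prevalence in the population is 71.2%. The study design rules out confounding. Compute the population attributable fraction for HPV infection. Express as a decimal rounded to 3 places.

PAF ≈ 0.795

p₁ = 0.143, p₀ = 0.0222.
Overall risk P(Y=1) = π·p₁ + (1−π)·p₀ = 0.712×0.143 + 0.288×0.0222 = 0.10821.
Under exogeneity, PAF = [P(Y=1) − p₀] / P(Y=1).
PAF = (0.10821 − 0.0222) / 0.10821 ≈ 0.7948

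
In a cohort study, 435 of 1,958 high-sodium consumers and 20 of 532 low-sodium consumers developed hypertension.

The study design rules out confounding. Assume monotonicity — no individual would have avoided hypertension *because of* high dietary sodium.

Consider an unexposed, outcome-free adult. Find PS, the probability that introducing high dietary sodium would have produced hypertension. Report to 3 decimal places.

PS ≈ 0.192

p₁ = P(outcome | exposed) = 435/1958 = 0.22217
p₀ = P(outcome | unexposed) = 20/532 = 0.037594
Under exogeneity and monotonicity, PS = (p₁ − p₀) / (1 − p₀).
PS = (0.22217 − 0.037594) / (1 − 0.037594) = 0.18457 / 0.96241 ≈ 0.1918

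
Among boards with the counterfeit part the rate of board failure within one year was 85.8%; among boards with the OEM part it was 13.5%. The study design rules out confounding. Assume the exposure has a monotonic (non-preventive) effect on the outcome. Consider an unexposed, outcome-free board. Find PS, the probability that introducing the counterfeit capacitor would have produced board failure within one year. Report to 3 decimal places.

PS ≈ 0.836

p₁ = 0.858, p₀ = 0.135.
Under exogeneity and monotonicity, PS = (p₁ − p₀) / (1 − p₀).
PS = (0.858 − 0.135) / (1 − 0.135) = 0.723 / 0.865 ≈ 0.8358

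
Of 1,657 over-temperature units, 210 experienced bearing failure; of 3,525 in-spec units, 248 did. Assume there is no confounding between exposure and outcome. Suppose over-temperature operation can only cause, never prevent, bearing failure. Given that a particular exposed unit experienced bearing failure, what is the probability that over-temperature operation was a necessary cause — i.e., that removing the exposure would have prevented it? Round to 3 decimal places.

PN ≈ 0.445

p₁ = P(outcome | exposed) = 210/1657 = 0.12674
p₀ = P(outcome | unexposed) = 248/3525 = 0.070355
Under exogeneity and monotonicity, PN = (p₁ − p₀) / p₁.
PN = (0.12674 − 0.070355) / 0.12674 = 0.05638 / 0.12674 ≈ 0.4449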